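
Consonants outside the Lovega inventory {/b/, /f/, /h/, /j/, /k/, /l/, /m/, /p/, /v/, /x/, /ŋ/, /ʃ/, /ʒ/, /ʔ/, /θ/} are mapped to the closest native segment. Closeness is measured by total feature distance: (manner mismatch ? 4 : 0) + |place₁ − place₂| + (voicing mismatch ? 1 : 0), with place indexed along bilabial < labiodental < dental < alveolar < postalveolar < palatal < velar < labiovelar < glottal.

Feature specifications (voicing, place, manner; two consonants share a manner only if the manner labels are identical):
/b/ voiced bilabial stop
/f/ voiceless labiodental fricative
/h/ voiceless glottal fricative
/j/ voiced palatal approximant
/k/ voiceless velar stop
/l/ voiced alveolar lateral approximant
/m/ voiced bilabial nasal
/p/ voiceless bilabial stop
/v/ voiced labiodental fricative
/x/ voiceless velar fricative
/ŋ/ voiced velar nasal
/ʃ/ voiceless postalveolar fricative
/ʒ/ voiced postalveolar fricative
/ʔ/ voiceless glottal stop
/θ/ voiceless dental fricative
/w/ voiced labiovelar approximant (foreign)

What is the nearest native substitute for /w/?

j

/j/ is closest: same manner (approximant), place distance 2 (labiovelar→palatal), same voicing; total 2. Next closest is /ŋ/ at distance 5.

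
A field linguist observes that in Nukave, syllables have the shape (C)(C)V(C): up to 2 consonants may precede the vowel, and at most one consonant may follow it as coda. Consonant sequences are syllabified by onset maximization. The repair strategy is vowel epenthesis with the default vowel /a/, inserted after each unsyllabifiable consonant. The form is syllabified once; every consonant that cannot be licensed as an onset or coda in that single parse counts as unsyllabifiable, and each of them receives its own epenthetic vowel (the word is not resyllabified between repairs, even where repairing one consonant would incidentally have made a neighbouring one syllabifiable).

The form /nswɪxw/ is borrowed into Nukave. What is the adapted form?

naswɪxwa

Syllabifying with onset maximization leaves /n/, /w/ stranded (at most one coda consonant is licensed; onsets may contain at most 2 consonants).
Inserting the epenthetic vowel yields /n/ → /na/, /w/ → /wa/.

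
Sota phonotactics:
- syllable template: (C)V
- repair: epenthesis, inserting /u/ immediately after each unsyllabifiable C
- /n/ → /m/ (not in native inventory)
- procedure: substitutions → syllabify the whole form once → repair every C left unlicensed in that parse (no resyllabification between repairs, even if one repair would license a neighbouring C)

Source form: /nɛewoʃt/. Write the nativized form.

mɛewoʃutu

Substitution: /n/ → /m/, giving /mɛewoʃt/.
Syllabifying with onset maximization leaves /ʃ/, /t/ stranded (no codas are permitted; onsets are limited to one consonant).
Each unlicensed consonant becomes the onset of a new syllable: /ʃ/ → /ʃu/, /t/ → /tu/.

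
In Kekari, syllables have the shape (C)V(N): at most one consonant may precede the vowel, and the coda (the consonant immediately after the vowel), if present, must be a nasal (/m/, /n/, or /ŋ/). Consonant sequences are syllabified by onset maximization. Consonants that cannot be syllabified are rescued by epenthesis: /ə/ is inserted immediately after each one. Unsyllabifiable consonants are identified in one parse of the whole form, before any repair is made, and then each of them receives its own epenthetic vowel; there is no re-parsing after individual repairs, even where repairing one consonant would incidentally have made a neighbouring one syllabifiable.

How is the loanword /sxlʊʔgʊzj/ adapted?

səxəlʊʔəgʊzəjə

Under (C)V(N), the unsyllabifiable consonants are /s/, /x/, /ʔ/, /z/, /j/ (only a nasal (/m/, /n/, or /ŋ/) is licensed in coda position; onsets are limited to one consonant).
Inserting the epenthetic vowel yields /s/ → /sə/, /x/ → /xə/, /ʔ/ → /ʔə/, /z/ → /zə/, /j/ → /jə/.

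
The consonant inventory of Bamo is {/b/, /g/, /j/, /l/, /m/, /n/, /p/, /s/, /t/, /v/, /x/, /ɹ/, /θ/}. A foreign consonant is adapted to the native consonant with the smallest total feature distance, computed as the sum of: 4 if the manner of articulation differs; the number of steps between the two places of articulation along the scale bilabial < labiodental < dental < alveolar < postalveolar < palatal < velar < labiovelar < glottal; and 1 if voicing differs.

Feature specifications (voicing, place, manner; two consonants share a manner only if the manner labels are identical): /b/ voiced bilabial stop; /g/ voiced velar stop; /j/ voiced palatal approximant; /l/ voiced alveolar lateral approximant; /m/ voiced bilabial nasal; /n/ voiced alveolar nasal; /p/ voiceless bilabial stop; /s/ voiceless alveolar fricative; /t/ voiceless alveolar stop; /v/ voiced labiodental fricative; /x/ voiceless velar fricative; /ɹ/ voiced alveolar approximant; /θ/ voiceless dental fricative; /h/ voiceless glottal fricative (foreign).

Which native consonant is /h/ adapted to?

x

/x/ is closest: same manner (fricative), place distance 2 (glottal→velar), same voicing; total 2. Next closest is /s/ at distance 5.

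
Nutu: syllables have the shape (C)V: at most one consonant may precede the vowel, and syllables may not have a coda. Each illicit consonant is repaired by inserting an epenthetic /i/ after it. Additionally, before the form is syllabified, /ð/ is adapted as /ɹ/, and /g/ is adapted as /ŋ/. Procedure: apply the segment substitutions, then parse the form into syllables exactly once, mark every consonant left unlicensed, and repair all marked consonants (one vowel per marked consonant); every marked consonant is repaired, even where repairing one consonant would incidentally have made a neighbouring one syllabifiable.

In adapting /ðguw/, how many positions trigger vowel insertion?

2

After substitution the input is /ɹŋuw/.
The unsyllabifiable consonants are /ɹ/, /w/; each receives one epenthetic vowel.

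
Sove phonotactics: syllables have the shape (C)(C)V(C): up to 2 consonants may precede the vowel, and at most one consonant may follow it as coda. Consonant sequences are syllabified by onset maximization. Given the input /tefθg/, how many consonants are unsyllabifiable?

2

Under (C)(C)V(C), the unsyllabifiable consonants are /θ/, /g/ (at most one coda consonant is licensed; onsets may contain at most 2 consonants).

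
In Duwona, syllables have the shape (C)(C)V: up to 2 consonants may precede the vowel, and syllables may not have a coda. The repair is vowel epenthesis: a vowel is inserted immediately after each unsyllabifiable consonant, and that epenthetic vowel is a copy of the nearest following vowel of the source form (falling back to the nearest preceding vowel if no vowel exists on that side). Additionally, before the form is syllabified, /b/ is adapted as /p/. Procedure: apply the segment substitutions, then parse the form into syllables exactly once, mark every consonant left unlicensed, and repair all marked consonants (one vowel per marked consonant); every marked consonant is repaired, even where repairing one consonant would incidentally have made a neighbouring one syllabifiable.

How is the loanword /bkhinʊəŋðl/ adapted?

pikhinʊəŋəðələ

Substitution: /b/ → /p/, giving /pkhinʊəŋðl/.
Under (C)(C)V, the unsyllabifiable consonants are /p/, /ŋ/, /ð/, /l/ (no codas are permitted; onsets may contain at most 2 consonants).
Each unlicensed consonant becomes the onset of a new syllable: /p/ → /pi/, /ŋ/ → /ŋə/, /ð/ → /ðə/, /l/ → /lə/.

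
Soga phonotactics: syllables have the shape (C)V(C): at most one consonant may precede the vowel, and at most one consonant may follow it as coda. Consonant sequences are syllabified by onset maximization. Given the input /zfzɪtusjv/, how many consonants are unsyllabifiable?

4

The consonants /z/, /f/, /j/, /v/ cannot be parsed into a legal (C)V(C) syllable (at most one coda consonant is licensed; onsets are limited to one consonant).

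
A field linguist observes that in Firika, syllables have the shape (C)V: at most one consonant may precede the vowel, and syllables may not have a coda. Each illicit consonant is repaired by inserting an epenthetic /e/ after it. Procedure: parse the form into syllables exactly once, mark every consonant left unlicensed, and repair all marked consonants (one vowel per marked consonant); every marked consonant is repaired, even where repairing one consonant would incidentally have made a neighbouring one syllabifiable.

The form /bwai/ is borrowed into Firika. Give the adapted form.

bewai

Syllabifying with onset maximization leaves /b/ stranded (no codas are permitted; onsets are limited to one consonant).
Each unlicensed consonant becomes the onset of a new syllable: /b/ → /be/.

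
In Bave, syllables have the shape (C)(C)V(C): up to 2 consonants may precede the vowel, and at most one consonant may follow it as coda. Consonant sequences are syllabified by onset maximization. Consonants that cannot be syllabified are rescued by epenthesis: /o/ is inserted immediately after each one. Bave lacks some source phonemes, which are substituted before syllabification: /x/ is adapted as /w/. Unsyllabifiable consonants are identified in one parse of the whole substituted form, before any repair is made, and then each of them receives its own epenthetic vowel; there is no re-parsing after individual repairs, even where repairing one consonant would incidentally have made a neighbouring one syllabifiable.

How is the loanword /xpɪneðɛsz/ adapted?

wpɪneðɛszo

Substitution: /x/ → /w/, giving /wpɪneðɛsz/.
Under (C)(C)V(C), the unsyllabifiable consonants are /z/ (at most one coda consonant is licensed; onsets may contain at most 2 consonants).
Inserting the epenthetic vowel yields /z/ → /zo/.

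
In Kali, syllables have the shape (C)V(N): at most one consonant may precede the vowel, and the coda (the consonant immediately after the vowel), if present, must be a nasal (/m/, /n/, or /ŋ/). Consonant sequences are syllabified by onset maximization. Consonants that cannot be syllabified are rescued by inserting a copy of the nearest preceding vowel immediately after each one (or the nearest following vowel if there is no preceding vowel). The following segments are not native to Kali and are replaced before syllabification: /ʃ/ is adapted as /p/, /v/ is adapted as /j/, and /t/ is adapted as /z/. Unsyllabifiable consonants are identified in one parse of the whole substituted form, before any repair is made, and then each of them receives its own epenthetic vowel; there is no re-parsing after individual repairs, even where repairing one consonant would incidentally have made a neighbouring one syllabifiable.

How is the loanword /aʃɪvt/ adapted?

Substitution: /ʃ/ → /p/, /v/ → /j/, /t/ → /z/, giving /apɪjz/.
The consonants /j/, /z/ cannot be parsed into a legal (C)V(N) syllable (only a nasal (/m/, /n/, or /ŋ/) is licensed in coda position; onsets are limited to one consonant).
Each unlicensed consonant becomes the onset of a new syllable: /j/ → /jɪ/, /z/ → /zɪ/.

apɪjɪzɪ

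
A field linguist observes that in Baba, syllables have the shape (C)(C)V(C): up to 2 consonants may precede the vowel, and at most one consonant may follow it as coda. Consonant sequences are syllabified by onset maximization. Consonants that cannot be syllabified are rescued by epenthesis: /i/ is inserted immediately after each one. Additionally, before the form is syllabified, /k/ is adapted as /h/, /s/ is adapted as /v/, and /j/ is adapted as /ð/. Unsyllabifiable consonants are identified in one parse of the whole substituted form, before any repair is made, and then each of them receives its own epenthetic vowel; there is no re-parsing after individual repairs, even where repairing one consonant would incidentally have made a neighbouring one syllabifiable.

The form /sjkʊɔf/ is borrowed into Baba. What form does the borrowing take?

viðhʊɔf

Substitution: /s/ → /v/, /j/ → /ð/, /k/ → /h/, giving /vðhʊɔf/.
Syllabifying with onset maximization leaves /v/ stranded (at most one coda consonant is licensed; onsets may contain at most 2 consonants).
Each unlicensed consonant becomes the onset of a new syllable: /v/ → /vi/.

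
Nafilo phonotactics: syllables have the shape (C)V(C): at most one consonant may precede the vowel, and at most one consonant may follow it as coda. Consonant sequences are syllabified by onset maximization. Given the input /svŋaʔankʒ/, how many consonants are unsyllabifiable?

Syllabifying with onset maximization leaves /s/, /v/, /k/, /ʒ/ stranded (at most one coda consonant is licensed; onsets are limited to one consonant).

4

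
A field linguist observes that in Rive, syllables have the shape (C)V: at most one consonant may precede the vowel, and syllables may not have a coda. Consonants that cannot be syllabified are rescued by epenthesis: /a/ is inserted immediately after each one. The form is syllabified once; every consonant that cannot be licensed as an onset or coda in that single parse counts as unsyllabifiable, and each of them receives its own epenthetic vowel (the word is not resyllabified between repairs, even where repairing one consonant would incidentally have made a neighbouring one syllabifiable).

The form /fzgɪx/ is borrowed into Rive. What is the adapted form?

Under (C)V, the unsyllabifiable consonants are /f/, /z/, /x/ (no codas are permitted; onsets are limited to one consonant).
Each unlicensed consonant becomes the onset of a new syllable: /f/ → /fa/, /z/ → /za/, /x/ → /xa/.

fazagɪxa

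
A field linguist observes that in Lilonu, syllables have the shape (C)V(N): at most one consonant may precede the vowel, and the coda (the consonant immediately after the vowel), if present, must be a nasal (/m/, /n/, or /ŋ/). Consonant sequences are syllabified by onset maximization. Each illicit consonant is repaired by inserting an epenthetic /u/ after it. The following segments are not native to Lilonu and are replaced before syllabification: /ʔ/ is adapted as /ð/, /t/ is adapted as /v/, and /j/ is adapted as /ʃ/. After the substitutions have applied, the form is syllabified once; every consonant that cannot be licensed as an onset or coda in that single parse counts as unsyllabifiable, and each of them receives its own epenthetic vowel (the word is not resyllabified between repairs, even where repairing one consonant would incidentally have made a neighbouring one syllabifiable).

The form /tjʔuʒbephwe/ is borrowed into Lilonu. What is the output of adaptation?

Substitution: /t/ → /v/, /j/ → /ʃ/, /ʔ/ → /ð/, giving /vʃðuʒbephwe/.
Under (C)V(N), the unsyllabifiable consonants are /v/, /ʃ/, /ʒ/, /p/, /h/ (only a nasal (/m/, /n/, or /ŋ/) is licensed in coda position; onsets are limited to one consonant).
Inserting the epenthetic vowel yields /v/ → /vu/, /ʃ/ → /ʃu/, /ʒ/ → /ʒu/, /p/ → /pu/, /h/ → /hu/.

vuʃuðuʒubepuhuwe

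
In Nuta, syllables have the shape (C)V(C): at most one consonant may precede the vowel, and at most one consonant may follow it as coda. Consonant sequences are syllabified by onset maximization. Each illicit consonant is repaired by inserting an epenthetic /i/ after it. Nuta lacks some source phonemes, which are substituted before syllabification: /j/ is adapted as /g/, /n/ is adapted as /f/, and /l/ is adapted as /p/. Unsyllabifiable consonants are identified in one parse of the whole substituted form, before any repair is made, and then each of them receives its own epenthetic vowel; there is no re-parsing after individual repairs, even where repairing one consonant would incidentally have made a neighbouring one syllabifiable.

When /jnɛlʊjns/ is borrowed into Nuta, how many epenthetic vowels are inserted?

3

After substitution the input is /gfɛpʊgfs/.
The unsyllabifiable consonants are /g/, /f/, /s/; each receives one epenthetic vowel.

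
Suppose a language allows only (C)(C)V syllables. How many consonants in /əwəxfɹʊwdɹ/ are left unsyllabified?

4

Under (C)(C)V, the unsyllabifiable consonants are /x/, /w/, /d/, /ɹ/ (no codas are permitted; onsets may contain at most 2 consonants).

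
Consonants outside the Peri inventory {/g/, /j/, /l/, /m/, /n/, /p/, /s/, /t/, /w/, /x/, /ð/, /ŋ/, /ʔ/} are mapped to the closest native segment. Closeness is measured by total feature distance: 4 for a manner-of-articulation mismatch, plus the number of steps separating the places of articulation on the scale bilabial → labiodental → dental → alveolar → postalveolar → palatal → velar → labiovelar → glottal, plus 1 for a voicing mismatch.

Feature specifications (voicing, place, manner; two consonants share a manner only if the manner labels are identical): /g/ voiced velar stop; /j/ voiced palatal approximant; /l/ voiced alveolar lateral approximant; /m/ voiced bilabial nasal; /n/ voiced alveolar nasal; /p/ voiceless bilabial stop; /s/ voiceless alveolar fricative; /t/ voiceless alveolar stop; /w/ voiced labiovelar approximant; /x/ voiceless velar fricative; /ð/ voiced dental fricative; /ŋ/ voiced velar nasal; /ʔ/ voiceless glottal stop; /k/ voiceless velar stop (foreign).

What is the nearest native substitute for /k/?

/g/ is closest: same manner (stop), place distance 0 (velar→velar), voicing differs (+1); total 1. Next closest is /ʔ/ at distance 2.

g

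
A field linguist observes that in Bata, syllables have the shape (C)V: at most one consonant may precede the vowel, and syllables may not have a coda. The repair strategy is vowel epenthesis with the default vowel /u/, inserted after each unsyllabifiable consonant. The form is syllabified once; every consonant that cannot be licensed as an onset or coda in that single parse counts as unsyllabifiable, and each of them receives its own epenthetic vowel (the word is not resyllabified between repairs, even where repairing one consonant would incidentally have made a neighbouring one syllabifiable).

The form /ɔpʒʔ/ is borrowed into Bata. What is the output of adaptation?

ɔpuʒuʔu

Under (C)V, the unsyllabifiable consonants are /p/, /ʒ/, /ʔ/ (no codas are permitted; onsets are limited to one consonant).
Each unlicensed consonant becomes the onset of a new syllable: /p/ → /pu/, /ʒ/ → /ʒu/, /ʔ/ → /ʔu/.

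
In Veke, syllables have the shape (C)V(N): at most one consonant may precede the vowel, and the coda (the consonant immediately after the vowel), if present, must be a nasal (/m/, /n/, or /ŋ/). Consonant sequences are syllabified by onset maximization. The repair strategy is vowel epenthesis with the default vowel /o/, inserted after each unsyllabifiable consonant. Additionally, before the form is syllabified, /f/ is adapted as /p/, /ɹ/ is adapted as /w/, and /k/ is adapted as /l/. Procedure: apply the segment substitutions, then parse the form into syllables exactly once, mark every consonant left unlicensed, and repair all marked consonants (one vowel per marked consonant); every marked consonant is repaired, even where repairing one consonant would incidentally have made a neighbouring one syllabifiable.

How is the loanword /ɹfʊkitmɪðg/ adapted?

Substitution: /ɹ/ → /w/, /f/ → /p/, /k/ → /l/, giving /wpʊlitmɪðg/.
The consonants /w/, /t/, /ð/, /g/ cannot be parsed into a legal (C)V(N) syllable (only a nasal (/m/, /n/, or /ŋ/) is licensed in coda position; onsets are limited to one consonant).
Epenthesis after each stranded consonant: /w/ → /wo/, /t/ → /to/, /ð/ → /ðo/, /g/ → /go/.

wopʊlitomɪðogo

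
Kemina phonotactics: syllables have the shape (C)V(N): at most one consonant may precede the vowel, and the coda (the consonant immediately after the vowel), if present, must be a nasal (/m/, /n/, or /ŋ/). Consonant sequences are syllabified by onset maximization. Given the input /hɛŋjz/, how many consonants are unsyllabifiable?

Syllabifying with onset maximization leaves /j/, /z/ stranded (only a nasal (/m/, /n/, or /ŋ/) is licensed in coda position; onsets are limited to one consonant).

2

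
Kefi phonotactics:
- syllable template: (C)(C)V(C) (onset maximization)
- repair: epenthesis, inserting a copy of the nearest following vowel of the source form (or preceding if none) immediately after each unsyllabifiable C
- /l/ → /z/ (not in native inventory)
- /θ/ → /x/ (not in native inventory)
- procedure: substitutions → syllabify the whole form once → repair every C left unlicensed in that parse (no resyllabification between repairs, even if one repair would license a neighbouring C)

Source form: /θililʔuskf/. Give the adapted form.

xizizʔuskufu

Substitution: /θ/ → /x/, /l/ → /z/, giving /xizizʔuskf/.
Syllabifying with onset maximization leaves /k/, /f/ stranded (at most one coda consonant is licensed; onsets may contain at most 2 consonants).
Inserting the epenthetic vowel yields /k/ → /ku/, /f/ → /fu/.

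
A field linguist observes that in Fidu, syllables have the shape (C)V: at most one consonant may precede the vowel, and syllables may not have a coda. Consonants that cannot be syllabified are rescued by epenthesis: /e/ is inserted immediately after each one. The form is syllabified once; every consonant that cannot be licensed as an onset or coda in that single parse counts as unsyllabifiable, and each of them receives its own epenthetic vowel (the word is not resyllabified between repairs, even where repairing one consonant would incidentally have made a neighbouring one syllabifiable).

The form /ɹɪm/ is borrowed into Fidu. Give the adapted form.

ɹɪme

Under (C)V, the unsyllabifiable consonants are /m/ (no codas are permitted; onsets are limited to one consonant).
Epenthesis after each stranded consonant: /m/ → /me/.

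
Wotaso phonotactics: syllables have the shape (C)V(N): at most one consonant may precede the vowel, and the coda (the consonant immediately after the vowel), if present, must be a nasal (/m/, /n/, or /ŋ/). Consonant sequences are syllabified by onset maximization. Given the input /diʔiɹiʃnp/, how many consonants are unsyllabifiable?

Under (C)V(N), the unsyllabifiable consonants are /ʃ/, /n/, /p/ (only a nasal (/m/, /n/, or /ŋ/) is licensed in coda position; onsets are limited to one consonant).

3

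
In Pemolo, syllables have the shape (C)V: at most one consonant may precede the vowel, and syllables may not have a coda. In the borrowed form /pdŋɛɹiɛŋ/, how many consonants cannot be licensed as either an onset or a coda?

Under (C)V, the unsyllabifiable consonants are /p/, /d/, /ŋ/ (no codas are permitted; onsets are limited to one consonant).

3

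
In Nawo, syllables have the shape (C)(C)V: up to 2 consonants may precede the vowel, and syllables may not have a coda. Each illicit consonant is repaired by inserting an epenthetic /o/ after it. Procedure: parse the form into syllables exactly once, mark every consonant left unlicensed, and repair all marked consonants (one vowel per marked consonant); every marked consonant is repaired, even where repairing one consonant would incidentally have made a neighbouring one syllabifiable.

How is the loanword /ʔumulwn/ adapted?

ʔumulowono

Under (C)(C)V, the unsyllabifiable consonants are /l/, /w/, /n/ (no codas are permitted; onsets may contain at most 2 consonants).
Inserting the epenthetic vowel yields /l/ → /lo/, /w/ → /wo/, /n/ → /no/.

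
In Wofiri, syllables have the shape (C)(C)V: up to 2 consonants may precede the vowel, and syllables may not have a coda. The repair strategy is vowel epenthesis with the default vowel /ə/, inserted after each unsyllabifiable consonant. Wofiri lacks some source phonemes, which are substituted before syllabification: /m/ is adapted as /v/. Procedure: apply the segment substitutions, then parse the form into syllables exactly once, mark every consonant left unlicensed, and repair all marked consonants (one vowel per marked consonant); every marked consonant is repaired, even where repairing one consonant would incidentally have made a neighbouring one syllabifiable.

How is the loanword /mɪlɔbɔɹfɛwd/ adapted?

vɪlɔbɔɹfɛwədə

Substitution: /m/ → /v/, giving /vɪlɔbɔɹfɛwd/.
Syllabifying with onset maximization leaves /w/, /d/ stranded (no codas are permitted; onsets may contain at most 2 consonants).
Each unlicensed consonant becomes the onset of a new syllable: /w/ → /wə/, /d/ → /də/.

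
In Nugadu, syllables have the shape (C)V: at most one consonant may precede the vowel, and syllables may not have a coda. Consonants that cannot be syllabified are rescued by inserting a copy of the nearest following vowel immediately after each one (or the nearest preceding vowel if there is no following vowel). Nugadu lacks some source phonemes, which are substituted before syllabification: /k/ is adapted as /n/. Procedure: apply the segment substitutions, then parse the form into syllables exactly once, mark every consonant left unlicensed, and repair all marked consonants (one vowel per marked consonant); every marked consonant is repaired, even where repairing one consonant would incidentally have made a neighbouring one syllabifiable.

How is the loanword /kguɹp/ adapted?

Substitution: /k/ → /n/, giving /nguɹp/.
Under (C)V, the unsyllabifiable consonants are /n/, /ɹ/, /p/ (no codas are permitted; onsets are limited to one consonant).
Epenthesis after each stranded consonant: /n/ → /nu/, /ɹ/ → /ɹu/, /p/ → /pu/.

nuguɹupu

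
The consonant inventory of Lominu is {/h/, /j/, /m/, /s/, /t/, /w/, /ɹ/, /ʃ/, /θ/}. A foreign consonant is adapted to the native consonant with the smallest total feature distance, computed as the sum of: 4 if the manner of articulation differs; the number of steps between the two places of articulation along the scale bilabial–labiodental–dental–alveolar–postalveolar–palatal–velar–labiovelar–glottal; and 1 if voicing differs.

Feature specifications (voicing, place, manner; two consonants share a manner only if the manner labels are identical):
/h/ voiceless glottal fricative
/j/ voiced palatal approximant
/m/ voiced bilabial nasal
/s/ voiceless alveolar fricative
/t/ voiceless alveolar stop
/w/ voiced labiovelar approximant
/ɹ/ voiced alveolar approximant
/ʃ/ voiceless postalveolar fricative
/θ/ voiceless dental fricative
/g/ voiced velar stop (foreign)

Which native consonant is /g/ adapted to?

t

/t/ is closest: same manner (stop), place distance 3 (velar→alveolar), voicing differs (+1); total 4. Next closest is /j/ at distance 5.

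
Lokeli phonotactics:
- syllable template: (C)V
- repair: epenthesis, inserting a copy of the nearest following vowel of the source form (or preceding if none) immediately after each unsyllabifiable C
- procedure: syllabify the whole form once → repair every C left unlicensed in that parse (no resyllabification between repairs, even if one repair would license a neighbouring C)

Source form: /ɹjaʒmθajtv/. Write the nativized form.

ɹajaʒamaθajatava

Syllabifying with onset maximization leaves /ɹ/, /ʒ/, /m/, /j/, /t/, /v/ stranded (no codas are permitted; onsets are limited to one consonant).
Inserting the epenthetic vowel yields /ɹ/ → /ɹa/, /ʒ/ → /ʒa/, /m/ → /ma/, /j/ → /ja/, /t/ → /ta/, /v/ → /va/.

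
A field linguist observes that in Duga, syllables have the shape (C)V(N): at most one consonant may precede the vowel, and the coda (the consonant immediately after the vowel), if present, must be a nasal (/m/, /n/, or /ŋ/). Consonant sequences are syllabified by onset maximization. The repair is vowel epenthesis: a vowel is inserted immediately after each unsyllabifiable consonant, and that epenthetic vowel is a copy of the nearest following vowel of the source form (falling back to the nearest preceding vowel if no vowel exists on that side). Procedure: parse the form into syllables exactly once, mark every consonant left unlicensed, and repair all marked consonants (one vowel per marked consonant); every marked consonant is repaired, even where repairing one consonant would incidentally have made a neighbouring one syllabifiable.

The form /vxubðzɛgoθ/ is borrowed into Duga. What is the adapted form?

Syllabifying with onset maximization leaves /v/, /b/, /ð/, /θ/ stranded (only a nasal (/m/, /n/, or /ŋ/) is licensed in coda position; onsets are limited to one consonant).
Inserting the epenthetic vowel yields /v/ → /vu/, /b/ → /bɛ/, /ð/ → /ðɛ/, /θ/ → /θo/.

vuxubɛðɛzɛgoθo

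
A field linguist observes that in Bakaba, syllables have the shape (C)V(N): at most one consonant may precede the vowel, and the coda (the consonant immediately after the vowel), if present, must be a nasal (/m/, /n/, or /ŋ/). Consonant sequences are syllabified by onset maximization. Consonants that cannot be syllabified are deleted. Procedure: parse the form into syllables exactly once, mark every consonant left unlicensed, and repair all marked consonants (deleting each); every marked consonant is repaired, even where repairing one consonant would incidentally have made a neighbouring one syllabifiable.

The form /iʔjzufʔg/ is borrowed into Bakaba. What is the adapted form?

izu

Under (C)V(N), the unsyllabifiable consonants are /ʔ/, /j/, /f/, /ʔ/, /g/ (only a nasal (/m/, /n/, or /ŋ/) is licensed in coda position; onsets are limited to one consonant).
Deleting the stranded consonants removes /ʔ/, /j/, /f/, /ʔ/, /g/.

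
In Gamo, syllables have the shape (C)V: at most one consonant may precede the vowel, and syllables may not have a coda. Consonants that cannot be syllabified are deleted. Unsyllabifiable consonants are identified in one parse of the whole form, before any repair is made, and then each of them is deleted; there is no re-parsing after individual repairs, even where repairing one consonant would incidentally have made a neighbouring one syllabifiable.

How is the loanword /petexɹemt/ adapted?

peteɹe

Syllabifying with onset maximization leaves /x/, /m/, /t/ stranded (no codas are permitted; onsets are limited to one consonant).
Each unlicensed consonant is deleted: /x/, /m/, /t/.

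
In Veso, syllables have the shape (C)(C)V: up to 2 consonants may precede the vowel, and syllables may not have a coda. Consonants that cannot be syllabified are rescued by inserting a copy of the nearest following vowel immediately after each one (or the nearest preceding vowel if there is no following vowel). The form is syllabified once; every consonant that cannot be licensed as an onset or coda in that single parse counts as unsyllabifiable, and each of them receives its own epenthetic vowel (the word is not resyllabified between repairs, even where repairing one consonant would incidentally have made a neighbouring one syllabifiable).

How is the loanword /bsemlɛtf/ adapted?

Under (C)(C)V, the unsyllabifiable consonants are /t/, /f/ (no codas are permitted; onsets may contain at most 2 consonants).
Epenthesis after each stranded consonant: /t/ → /tɛ/, /f/ → /fɛ/.

bsemlɛtɛfɛ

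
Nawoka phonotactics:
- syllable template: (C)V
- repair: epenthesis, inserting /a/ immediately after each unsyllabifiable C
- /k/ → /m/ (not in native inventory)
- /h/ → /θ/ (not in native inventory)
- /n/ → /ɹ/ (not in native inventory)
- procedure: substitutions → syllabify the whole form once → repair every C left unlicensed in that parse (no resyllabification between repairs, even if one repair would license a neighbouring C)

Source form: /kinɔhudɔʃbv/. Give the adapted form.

miɹɔθudɔʃabava

Substitution: /k/ → /m/, /n/ → /ɹ/, /h/ → /θ/, giving /miɹɔθudɔʃbv/.
Syllabifying with onset maximization leaves /ʃ/, /b/, /v/ stranded (no codas are permitted; onsets are limited to one consonant).
Inserting the epenthetic vowel yields /ʃ/ → /ʃa/, /b/ → /ba/, /v/ → /va/.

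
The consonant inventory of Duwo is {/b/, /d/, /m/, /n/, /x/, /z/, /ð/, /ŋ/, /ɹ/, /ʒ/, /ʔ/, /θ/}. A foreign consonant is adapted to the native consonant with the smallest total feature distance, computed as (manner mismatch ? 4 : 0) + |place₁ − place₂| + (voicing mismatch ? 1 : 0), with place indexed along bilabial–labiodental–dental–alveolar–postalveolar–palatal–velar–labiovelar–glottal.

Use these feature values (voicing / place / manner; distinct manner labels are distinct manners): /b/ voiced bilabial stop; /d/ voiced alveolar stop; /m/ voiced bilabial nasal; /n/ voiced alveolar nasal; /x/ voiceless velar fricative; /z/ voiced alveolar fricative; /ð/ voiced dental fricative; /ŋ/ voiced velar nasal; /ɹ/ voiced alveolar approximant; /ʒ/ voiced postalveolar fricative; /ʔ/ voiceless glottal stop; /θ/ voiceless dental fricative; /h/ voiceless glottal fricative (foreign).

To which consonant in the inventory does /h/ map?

/x/ is closest: same manner (fricative), place distance 2 (glottal→velar), same voicing; total 2. Next closest is /ʔ/ at distance 4.

x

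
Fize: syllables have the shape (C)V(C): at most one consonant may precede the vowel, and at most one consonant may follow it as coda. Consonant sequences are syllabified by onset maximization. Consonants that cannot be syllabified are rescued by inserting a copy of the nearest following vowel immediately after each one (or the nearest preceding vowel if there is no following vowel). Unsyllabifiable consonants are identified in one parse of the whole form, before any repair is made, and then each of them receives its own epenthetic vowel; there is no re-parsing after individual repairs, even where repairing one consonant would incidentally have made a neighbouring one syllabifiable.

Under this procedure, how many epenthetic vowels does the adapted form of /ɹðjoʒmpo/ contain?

The unsyllabifiable consonants are /ɹ/, /ð/, /m/; each receives one epenthetic vowel.

3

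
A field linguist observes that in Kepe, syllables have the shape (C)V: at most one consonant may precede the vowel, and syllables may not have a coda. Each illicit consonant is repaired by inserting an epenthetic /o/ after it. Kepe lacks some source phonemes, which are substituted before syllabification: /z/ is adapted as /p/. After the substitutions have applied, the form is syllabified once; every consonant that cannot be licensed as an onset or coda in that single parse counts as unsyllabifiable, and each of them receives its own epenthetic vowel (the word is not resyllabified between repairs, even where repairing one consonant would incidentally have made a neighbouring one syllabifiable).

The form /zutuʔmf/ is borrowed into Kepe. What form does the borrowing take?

putuʔomofo

Substitution: /z/ → /p/, giving /putuʔmf/.
Under (C)V, the unsyllabifiable consonants are /ʔ/, /m/, /f/ (no codas are permitted; onsets are limited to one consonant).
Inserting the epenthetic vowel yields /ʔ/ → /ʔo/, /m/ → /mo/, /f/ → /fo/.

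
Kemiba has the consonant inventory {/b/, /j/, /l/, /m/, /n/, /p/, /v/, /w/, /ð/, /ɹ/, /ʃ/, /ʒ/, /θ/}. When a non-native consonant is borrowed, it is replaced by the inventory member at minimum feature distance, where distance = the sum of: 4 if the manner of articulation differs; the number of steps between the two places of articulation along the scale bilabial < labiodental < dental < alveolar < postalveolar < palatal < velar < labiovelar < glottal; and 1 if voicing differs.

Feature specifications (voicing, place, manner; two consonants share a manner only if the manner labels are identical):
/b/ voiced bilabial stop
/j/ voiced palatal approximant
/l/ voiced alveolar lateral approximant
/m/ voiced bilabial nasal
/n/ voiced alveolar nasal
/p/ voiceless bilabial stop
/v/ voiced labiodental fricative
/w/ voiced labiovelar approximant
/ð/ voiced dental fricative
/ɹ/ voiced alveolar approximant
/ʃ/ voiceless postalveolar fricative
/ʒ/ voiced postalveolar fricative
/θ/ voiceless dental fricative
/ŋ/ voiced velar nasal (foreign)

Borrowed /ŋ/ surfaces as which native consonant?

/n/ is closest: same manner (nasal), place distance 3 (velar→alveolar), same voicing; total 3. Next closest is /j/ at distance 5.

n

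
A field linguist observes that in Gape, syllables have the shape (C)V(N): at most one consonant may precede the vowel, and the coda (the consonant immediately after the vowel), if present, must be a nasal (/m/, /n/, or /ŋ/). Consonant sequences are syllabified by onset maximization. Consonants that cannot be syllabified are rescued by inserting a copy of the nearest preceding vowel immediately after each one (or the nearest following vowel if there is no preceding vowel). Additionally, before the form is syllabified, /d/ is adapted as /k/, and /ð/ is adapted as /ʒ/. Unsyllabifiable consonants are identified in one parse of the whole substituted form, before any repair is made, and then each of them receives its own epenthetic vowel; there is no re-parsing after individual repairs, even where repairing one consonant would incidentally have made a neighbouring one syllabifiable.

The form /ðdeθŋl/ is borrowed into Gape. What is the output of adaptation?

ʒekeθeŋele

Substitution: /ð/ → /ʒ/, /d/ → /k/, giving /ʒkeθŋl/.
Syllabifying with onset maximization leaves /ʒ/, /θ/, /ŋ/, /l/ stranded (only a nasal (/m/, /n/, or /ŋ/) is licensed in coda position; onsets are limited to one consonant).
Each unlicensed consonant becomes the onset of a new syllable: /ʒ/ → /ʒe/, /θ/ → /θe/, /ŋ/ → /ŋe/, /l/ → /le/.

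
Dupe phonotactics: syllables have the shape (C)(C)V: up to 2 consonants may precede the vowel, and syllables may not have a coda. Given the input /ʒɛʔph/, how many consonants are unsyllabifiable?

3

Under (C)(C)V, the unsyllabifiable consonants are /ʔ/, /p/, /h/ (no codas are permitted; onsets may contain at most 2 consonants).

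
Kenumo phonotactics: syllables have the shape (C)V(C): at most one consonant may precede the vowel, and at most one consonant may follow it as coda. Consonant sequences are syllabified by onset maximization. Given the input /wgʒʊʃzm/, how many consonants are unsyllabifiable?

Under (C)V(C), the unsyllabifiable consonants are /w/, /g/, /z/, /m/ (at most one coda consonant is licensed; onsets are limited to one consonant).

4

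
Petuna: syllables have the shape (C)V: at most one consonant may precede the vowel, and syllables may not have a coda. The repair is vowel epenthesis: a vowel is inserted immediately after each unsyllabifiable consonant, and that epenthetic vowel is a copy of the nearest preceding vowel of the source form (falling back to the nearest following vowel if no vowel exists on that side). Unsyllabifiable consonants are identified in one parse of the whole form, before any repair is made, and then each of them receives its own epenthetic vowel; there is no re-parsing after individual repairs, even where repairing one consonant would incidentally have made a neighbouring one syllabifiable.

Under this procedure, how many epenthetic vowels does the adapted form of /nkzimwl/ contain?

5

The unsyllabifiable consonants are /n/, /k/, /m/, /w/, /l/; each receives one epenthetic vowel.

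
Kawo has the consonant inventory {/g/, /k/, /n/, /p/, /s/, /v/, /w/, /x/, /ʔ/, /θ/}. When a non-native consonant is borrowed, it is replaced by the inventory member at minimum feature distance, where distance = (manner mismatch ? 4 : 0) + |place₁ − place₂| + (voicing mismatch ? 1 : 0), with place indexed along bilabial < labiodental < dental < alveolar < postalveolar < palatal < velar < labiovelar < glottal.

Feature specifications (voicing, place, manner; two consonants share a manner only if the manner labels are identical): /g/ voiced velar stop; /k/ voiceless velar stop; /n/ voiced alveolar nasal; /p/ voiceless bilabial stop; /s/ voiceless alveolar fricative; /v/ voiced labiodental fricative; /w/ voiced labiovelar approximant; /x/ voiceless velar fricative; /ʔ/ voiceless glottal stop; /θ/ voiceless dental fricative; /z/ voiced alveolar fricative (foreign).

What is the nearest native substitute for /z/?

s

/s/ is closest: same manner (fricative), place distance 0 (alveolar→alveolar), voicing differs (+1); total 1. Next closest is /v/ at distance 2.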